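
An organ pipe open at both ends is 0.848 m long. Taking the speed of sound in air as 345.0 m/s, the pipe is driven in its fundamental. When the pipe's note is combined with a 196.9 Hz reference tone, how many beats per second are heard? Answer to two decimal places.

Open pipe: f_n = n·v/(2L) = 1·345.0/(2·0.848) = 203.4198 Hz.
f_beat = |203.4198 − 196.9| = 6.52 Hz.

6.52 Hz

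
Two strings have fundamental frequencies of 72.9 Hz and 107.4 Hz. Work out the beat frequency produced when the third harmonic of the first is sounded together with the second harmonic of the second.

Third harmonic of the first: 3·72.9 = 218.7 Hz.
Second harmonic of the second: 2·107.4 = 214.8 Hz.
f_beat = |218.7 − 214.8| = 3.9 Hz.

3.9 Hz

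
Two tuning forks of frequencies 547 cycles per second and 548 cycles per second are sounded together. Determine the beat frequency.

1 Hz

The beat frequency equals the magnitude of the frequency difference.
|547 − 548| = 1 Hz.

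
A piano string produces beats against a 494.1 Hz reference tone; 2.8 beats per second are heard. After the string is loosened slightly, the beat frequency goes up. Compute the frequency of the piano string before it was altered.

491.3 Hz

|f − 494.1| = 2.8, so the piano string was at either 491.3 Hz or 496.9 Hz.
Reducing tension lowers a string's frequency; the adjustment lowers the piano string's frequency.
The beat rate rose, so the adjustment moved the piano string further from 494.1 Hz — it was already below the reference.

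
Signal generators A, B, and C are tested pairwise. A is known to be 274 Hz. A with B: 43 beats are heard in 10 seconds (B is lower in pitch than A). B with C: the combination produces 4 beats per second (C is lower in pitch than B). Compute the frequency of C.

A–B: Beat frequency = 43/10 = 4.3 Hz.
B is below A, so f_B = 274 − 4.3 = 269.7 Hz.
C is below B, so f_C = 269.7 − 4 = 265.7 Hz.

265.7 Hz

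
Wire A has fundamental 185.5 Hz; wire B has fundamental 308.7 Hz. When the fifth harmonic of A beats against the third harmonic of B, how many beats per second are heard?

1.4 Hz

Fifth harmonic of the first: 5·185.5 = 927.5 Hz.
Third harmonic of the second: 3·308.7 = 926.1 Hz.
f_beat = |927.5 − 926.1| = 1.4 Hz.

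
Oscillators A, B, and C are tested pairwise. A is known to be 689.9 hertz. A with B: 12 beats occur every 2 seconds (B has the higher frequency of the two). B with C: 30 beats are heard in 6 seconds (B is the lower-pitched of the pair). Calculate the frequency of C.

A–B: Beat frequency = 12/2 = 6 Hz.
B is above A, so f_B = 689.9 + 6 = 695.9 Hz.
B–C: Beat frequency = 30/6 = 5 Hz.
C is above B, so f_C = 695.9 + 5 = 700.9 Hz.

700.9 Hz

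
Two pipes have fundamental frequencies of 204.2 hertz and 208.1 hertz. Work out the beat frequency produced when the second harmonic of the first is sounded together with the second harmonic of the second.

Second harmonic of the first: 2·204.2 = 408.4 Hz.
Second harmonic of the second: 2·208.1 = 416.2 Hz.
f_beat = |408.4 − 416.2| = 7.8 Hz.

7.8 Hz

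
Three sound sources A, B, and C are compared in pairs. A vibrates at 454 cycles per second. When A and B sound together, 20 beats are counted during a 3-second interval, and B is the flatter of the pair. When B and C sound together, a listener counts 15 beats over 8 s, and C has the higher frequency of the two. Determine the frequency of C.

449.2083 Hz

A–B: Beat frequency = 20/3 = 6.6667 Hz.
B is below A, so f_B = 454 − 6.6667 = 447.3333 Hz.
B–C: Beat frequency = 15/8 = 1.875 Hz.
C is above B, so f_C = 447.3333 + 1.875 = 449.2083 Hz.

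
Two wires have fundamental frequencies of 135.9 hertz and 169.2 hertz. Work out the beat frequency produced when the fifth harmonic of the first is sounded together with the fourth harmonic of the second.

2.7 Hz

Fifth harmonic of the first: 5·135.9 = 679.5 Hz.
Fourth harmonic of the second: 4·169.2 = 676.8 Hz.
f_beat = |679.5 − 676.8| = 2.7 Hz.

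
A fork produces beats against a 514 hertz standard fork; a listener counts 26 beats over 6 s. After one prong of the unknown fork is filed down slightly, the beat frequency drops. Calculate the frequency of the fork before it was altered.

509.6667 Hz

Beat frequency = 26/6 = 4.3333 Hz.
|f − 514| = 4.3333, so the fork was at either 509.6667 Hz or 518.3333 Hz.
Filing a prong removes mass and raises the fork's frequency; the adjustment raises the fork's frequency.
The beat rate fell, so the adjustment moved the fork toward 514 Hz — it must have started below the reference.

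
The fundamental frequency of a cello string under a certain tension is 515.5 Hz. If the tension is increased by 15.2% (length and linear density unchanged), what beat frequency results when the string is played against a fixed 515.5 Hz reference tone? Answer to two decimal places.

For a string, f ∝ √T, so the new frequency is 515.5·√1.152 = 553.2927 Hz.
f_beat = |553.2927 − 515.5| = 37.79 Hz.

37.79 Hz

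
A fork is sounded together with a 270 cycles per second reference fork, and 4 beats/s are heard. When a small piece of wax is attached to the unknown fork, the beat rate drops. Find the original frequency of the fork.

274 Hz

|f − 270| = 4, so the fork was at either 266 Hz or 274 Hz.
Loading a fork with wax lowers its frequency; the adjustment lowers the fork's frequency.
The beat rate fell, so the adjustment moved the fork toward 270 Hz — it must have started above the reference.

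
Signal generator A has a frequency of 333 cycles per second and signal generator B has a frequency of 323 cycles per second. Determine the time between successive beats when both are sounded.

f_beat = |333 − 323| = 10 Hz.
Beat period T = 1 / f_beat = 1 / 10 s.

0.100 s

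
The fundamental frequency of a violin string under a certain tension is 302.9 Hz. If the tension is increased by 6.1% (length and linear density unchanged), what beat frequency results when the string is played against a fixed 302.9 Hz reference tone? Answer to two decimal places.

9.10 Hz

For a string, f ∝ √T, so the new frequency is 302.9·√1.061 = 312.0017 Hz.
f_beat = |312.0017 − 302.9| = 9.10 Hz.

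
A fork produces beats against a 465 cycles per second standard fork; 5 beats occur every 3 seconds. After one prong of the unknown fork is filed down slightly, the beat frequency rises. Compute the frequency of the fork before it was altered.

Beat frequency = 5/3 = 1.6667 Hz.
|f − 465| = 1.6667, so the fork was at either 463.3333 Hz or 466.6667 Hz.
Filing a prong removes mass and raises the fork's frequency; the adjustment raises the fork's frequency.
The beat rate rose, so the adjustment moved the fork further from 465 Hz — it was already above the reference.

466.6667 Hz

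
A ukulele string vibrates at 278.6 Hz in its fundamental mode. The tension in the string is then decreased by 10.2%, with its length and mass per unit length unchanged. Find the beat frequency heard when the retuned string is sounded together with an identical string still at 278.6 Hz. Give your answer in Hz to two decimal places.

14.59 Hz

For a string, f ∝ √T, so the new frequency is 278.6·√0.898 = 264.0093 Hz.
f_beat = |264.0093 − 278.6| = 14.59 Hz.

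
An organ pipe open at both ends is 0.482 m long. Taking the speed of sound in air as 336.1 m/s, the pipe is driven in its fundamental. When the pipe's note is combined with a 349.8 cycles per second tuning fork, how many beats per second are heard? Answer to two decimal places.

Open pipe: f_n = n·v/(2L) = 1·336.1/(2·0.482) = 348.6515 Hz.
f_beat = |348.6515 − 349.8| = 1.15 Hz.

1.15 Hz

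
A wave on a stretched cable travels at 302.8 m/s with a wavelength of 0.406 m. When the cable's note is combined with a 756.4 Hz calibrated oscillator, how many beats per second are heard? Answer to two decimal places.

Source frequency f = v/λ = 302.8/0.406 = 745.8128 Hz.
f_beat = |745.8128 − 756.4| = 10.59 Hz.

10.59 Hz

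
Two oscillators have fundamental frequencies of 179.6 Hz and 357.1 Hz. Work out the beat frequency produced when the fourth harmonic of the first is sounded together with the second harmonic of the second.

Fourth harmonic of the first: 4·179.6 = 718.4 Hz.
Second harmonic of the second: 2·357.1 = 714.2 Hz.
f_beat = |718.4 − 714.2| = 4.2 Hz.

4.2 Hz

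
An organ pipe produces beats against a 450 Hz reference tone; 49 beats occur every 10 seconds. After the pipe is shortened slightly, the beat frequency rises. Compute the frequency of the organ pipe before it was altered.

454.9 Hz

Beat frequency = 49/10 = 4.9 Hz.
|f − 450| = 4.9, so the organ pipe was at either 445.1 Hz or 454.9 Hz.
A shorter pipe has a higher fundamental; the adjustment raises the organ pipe's frequency.
The beat rate rose, so the adjustment moved the organ pipe further from 450 Hz — it was already above the reference.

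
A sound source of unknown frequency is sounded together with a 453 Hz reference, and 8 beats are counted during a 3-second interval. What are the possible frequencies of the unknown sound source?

450.3333 Hz or 455.6667 Hz

Beat frequency = 8/3 = 2.6667 Hz.
|f − 453| = 2.6667, so f = 453 ± 2.6667.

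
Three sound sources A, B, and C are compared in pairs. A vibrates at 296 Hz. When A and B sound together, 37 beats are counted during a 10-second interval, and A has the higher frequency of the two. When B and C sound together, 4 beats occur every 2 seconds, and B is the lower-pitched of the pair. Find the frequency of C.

A–B: Beat frequency = 37/10 = 3.7 Hz.
B is below A, so f_B = 296 − 3.7 = 292.3 Hz.
B–C: Beat frequency = 4/2 = 2 Hz.
C is above B, so f_C = 292.3 + 2 = 294.3 Hz.

294.3 Hz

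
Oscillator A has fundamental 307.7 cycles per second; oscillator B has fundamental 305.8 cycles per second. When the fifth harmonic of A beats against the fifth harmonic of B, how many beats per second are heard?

Fifth harmonic of the first: 5·307.7 = 1538.5 Hz.
Fifth harmonic of the second: 5·305.8 = 1529.0 Hz.
f_beat = |1538.5 − 1529.0| = 9.5 Hz.

9.5 Hz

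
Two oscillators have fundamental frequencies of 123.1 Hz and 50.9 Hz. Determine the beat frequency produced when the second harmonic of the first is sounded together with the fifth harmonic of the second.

Second harmonic of the first: 2·123.1 = 246.2 Hz.
Fifth harmonic of the second: 5·50.9 = 254.5 Hz.
f_beat = |246.2 − 254.5| = 8.3 Hz.

8.3 Hz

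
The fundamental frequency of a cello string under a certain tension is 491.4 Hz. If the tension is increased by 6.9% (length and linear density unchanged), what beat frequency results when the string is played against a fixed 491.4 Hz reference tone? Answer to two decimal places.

16.67 Hz

For a string, f ∝ √T, so the new frequency is 491.4·√1.069 = 508.0705 Hz.
f_beat = |508.0705 − 491.4| = 16.67 Hz.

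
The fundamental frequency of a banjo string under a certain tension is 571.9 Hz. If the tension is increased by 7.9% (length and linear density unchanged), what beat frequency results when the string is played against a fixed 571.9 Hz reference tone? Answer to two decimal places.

For a string, f ∝ √T, so the new frequency is 571.9·√1.079 = 594.0607 Hz.
f_beat = |594.0607 − 571.9| = 22.16 Hz.

22.16 Hz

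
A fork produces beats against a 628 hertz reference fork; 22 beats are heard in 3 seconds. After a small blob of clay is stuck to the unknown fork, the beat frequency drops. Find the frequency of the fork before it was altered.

635.3333 Hz

Beat frequency = 22/3 = 7.3333 Hz.
|f − 628| = 7.3333, so the fork was at either 620.6667 Hz or 635.3333 Hz.
Adding mass to a fork lowers its frequency; the adjustment lowers the fork's frequency.
The beat rate fell, so the adjustment moved the fork toward 628 Hz — it must have started above the reference.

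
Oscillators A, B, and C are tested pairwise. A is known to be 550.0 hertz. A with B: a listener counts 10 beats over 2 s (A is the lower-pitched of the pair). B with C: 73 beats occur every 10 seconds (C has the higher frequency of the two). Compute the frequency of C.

A–B: Beat frequency = 10/2 = 5 Hz.
B is above A, so f_B = 550.0 + 5 = 555 Hz.
B–C: Beat frequency = 73/10 = 7.3 Hz.
C is above B, so f_C = 555 + 7.3 = 562.3 Hz.

562.3 Hz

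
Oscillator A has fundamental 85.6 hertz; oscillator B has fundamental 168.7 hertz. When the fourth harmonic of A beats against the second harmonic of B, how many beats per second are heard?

5.0 Hz

Fourth harmonic of the first: 4·85.6 = 342.4 Hz.
Second harmonic of the second: 2·168.7 = 337.4 Hz.
f_beat = |342.4 − 337.4| = 5.0 Hz.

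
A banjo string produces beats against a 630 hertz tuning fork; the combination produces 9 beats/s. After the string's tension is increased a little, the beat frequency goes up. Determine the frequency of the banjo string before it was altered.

|f − 630| = 9, so the banjo string was at either 621 Hz or 639 Hz.
Higher tension means higher frequency; the adjustment raises the banjo string's frequency.
The beat rate rose, so the adjustment moved the banjo string further from 630 Hz — it was already above the reference.

639 Hz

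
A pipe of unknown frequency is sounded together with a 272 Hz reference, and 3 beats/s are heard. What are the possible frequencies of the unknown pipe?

269 Hz or 275 Hz

|f − 272| = 3, so f = 272 ± 3.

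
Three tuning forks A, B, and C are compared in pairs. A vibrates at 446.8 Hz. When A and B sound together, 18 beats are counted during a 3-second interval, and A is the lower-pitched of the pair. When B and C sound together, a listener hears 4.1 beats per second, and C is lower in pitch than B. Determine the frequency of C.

448.7 Hz

A–B: Beat frequency = 18/3 = 6 Hz.
B is above A, so f_B = 446.8 + 6 = 452.8 Hz.
C is below B, so f_C = 452.8 − 4.1 = 448.7 Hz.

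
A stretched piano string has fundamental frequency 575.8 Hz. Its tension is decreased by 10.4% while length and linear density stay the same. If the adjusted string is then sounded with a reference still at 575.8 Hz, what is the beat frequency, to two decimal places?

For a string, f ∝ √T, so the new frequency is 575.8·√0.896 = 545.0366 Hz.
f_beat = |545.0366 − 575.8| = 30.76 Hz.

30.76 Hz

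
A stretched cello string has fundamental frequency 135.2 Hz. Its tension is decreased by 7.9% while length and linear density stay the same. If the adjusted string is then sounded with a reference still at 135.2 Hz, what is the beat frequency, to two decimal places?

5.45 Hz

For a string, f ∝ √T, so the new frequency is 135.2·√0.921 = 129.7497 Hz.
f_beat = |129.7497 − 135.2| = 5.45 Hz.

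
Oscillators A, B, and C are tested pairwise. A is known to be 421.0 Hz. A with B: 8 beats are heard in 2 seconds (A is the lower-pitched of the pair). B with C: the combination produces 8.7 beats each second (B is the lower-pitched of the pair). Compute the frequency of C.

433.7 Hz

A–B: Beat frequency = 8/2 = 4 Hz.
B is above A, so f_B = 421.0 + 4 = 425 Hz.
C is above B, so f_C = 425 + 8.7 = 433.7 Hz.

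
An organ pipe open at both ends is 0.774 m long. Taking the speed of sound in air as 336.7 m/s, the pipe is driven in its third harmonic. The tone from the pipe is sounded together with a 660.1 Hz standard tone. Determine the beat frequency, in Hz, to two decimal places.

Open pipe: f_n = n·v/(2L) = 3·336.7/(2·0.774) = 652.5194 Hz.
f_beat = |652.5194 − 660.1| = 7.58 Hz.

7.58 Hz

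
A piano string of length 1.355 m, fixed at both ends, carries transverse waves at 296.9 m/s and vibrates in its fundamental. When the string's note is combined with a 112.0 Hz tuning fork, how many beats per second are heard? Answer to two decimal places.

For a string fixed at both ends, f_n = n·v/(2L) = 1·296.9/(2·1.355) = 109.5572 Hz.
f_beat = |109.5572 − 112.0| = 2.44 Hz.

2.44 Hz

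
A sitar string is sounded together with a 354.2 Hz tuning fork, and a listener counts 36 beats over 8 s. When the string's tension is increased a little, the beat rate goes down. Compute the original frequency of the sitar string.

Beat frequency = 36/8 = 4.5 Hz.
|f − 354.2| = 4.5, so the sitar string was at either 349.7 Hz or 358.7 Hz.
Higher tension means higher frequency; the adjustment raises the sitar string's frequency.
The beat rate fell, so the adjustment moved the sitar string toward 354.2 Hz — it must have started below the reference.

349.7 Hz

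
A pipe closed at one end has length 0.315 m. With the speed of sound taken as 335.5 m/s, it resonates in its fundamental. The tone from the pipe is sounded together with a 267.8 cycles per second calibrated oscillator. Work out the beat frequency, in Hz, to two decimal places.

1.53 Hz

Closed pipe (odd harmonics): f_n = n·v/(4L) = 1·335.5/(4·0.315) = 266.2698 Hz.
f_beat = |266.2698 − 267.8| = 1.53 Hz.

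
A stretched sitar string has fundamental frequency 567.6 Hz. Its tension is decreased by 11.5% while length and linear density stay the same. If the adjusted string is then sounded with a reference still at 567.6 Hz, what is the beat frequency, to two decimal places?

33.63 Hz

For a string, f ∝ √T, so the new frequency is 567.6·√0.885 = 533.9665 Hz.
f_beat = |533.9665 − 567.6| = 33.63 Hz.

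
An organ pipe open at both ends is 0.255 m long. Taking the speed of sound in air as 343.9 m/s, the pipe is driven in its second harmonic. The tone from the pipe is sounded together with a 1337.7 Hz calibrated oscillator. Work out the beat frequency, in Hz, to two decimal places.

Open pipe: f_n = n·v/(2L) = 2·343.9/(2·0.255) = 1348.6275 Hz.
f_beat = |1348.6275 − 1337.7| = 10.93 Hz.

10.93 Hz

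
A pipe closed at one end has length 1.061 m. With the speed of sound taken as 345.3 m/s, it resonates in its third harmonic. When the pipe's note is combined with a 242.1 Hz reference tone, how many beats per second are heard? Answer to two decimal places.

1.99 Hz

Closed pipe (odd harmonics): f_n = n·v/(4L) = 3·345.3/(4·1.061) = 244.0858 Hz.
f_beat = |244.0858 − 242.1| = 1.99 Hz.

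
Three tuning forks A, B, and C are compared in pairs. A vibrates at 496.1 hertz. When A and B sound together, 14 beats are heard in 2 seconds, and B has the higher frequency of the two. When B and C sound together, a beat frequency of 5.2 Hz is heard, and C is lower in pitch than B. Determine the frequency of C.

A–B: Beat frequency = 14/2 = 7 Hz.
B is above A, so f_B = 496.1 + 7 = 503.1 Hz.
C is below B, so f_C = 503.1 − 5.2 = 497.9 Hz.

497.9 Hz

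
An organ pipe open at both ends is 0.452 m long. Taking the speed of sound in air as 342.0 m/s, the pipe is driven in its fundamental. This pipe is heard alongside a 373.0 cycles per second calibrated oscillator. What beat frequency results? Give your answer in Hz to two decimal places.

Open pipe: f_n = n·v/(2L) = 1·342.0/(2·0.452) = 378.3186 Hz.
f_beat = |378.3186 − 373.0| = 5.32 Hz.

5.32 Hz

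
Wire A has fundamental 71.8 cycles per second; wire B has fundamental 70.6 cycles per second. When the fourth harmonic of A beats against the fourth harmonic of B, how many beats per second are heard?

Fourth harmonic of the first: 4·71.8 = 287.2 Hz.
Fourth harmonic of the second: 4·70.6 = 282.4 Hz.
f_beat = |287.2 − 282.4| = 4.8 Hz.

4.8 Hz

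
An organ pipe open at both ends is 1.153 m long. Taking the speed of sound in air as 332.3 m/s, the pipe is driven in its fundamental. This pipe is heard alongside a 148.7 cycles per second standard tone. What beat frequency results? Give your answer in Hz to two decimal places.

Open pipe: f_n = n·v/(2L) = 1·332.3/(2·1.153) = 144.1023 Hz.
f_beat = |144.1023 − 148.7| = 4.60 Hz.

4.60 Hz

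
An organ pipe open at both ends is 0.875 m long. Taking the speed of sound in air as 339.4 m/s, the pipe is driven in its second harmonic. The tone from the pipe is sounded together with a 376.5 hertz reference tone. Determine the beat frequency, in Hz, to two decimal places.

Open pipe: f_n = n·v/(2L) = 2·339.4/(2·0.875) = 387.8857 Hz.
f_beat = |387.8857 − 376.5| = 11.39 Hz.

11.39 Hz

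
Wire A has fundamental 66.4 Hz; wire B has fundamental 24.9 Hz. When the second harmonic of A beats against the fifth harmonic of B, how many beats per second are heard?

Second harmonic of the first: 2·66.4 = 132.8 Hz.
Fifth harmonic of the second: 5·24.9 = 124.5 Hz.
f_beat = |132.8 − 124.5| = 8.3 Hz.

8.3 Hz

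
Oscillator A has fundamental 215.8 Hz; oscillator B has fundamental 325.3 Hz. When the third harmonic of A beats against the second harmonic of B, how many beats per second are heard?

3.2 Hz

Third harmonic of the first: 3·215.8 = 647.4 Hz.
Second harmonic of the second: 2·325.3 = 650.6 Hz.
f_beat = |647.4 − 650.6| = 3.2 Hz.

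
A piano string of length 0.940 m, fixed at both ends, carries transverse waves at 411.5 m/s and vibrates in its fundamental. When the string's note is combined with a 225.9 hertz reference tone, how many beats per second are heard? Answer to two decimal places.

For a string fixed at both ends, f_n = n·v/(2L) = 1·411.5/(2·0.940) = 218.8830 Hz.
f_beat = |218.8830 − 225.9| = 7.02 Hz.

7.02 Hz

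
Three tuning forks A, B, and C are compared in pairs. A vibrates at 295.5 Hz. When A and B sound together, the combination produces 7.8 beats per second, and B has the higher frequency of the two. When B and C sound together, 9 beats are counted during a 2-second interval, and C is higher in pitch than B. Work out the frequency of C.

307.8 Hz

B is above A, so f_B = 295.5 + 7.8 = 303.3 Hz.
B–C: Beat frequency = 9/2 = 4.5 Hz.
C is above B, so f_C = 303.3 + 4.5 = 307.8 Hz.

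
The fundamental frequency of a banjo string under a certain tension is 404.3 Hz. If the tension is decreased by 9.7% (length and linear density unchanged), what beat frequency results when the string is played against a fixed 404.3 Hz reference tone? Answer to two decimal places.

For a string, f ∝ √T, so the new frequency is 404.3·√0.903 = 384.1914 Hz.
f_beat = |384.1914 − 404.3| = 20.11 Hz.

20.11 Hz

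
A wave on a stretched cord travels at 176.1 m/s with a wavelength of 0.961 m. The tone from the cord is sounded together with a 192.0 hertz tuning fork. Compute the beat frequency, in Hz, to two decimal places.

8.75 Hz

Source frequency f = v/λ = 176.1/0.961 = 183.2466 Hz.
f_beat = |183.2466 − 192.0| = 8.75 Hz.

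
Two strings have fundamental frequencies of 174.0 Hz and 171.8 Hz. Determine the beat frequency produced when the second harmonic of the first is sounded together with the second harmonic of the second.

Second harmonic of the first: 2·174.0 = 348.0 Hz.
Second harmonic of the second: 2·171.8 = 343.6 Hz.
f_beat = |348.0 − 343.6| = 4.4 Hz.

4.4 Hz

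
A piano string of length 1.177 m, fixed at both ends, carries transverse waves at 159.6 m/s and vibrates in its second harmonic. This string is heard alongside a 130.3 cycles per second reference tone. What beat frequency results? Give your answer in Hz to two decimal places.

5.30 Hz

For a string fixed at both ends, f_n = n·v/(2L) = 2·159.6/(2·1.177) = 135.5990 Hz.
f_beat = |135.5990 − 130.3| = 5.30 Hz.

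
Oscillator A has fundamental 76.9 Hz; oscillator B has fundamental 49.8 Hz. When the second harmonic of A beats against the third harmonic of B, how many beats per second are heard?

4.4 Hz

Second harmonic of the first: 2·76.9 = 153.8 Hz.
Third harmonic of the second: 3·49.8 = 149.4 Hz.
f_beat = |153.8 − 149.4| = 4.4 Hz.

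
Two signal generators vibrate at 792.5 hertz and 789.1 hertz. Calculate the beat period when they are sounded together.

0.294 s

f_beat = |792.5 − 789.1| = 3.4 Hz.
Beat period T = 1 / f_beat = 1 / 3.4 s.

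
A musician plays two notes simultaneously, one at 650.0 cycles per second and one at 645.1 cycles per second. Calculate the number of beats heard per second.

f_beat = |f₁ − f₂|.
|650.0 − 645.1| = 4.9 Hz.

4.9 Hz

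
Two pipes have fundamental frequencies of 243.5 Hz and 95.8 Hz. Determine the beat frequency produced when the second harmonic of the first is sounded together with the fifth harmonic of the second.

Second harmonic of the first: 2·243.5 = 487.0 Hz.
Fifth harmonic of the second: 5·95.8 = 479.0 Hz.
f_beat = |487.0 − 479.0| = 8.0 Hz.

8.0 Hz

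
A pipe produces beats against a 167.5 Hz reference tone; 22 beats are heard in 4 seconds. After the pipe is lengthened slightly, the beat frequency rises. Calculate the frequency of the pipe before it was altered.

Beat frequency = 22/4 = 5.5 Hz.
|f − 167.5| = 5.5, so the pipe was at either 162 Hz or 173 Hz.
A longer pipe has a lower fundamental; the adjustment lowers the pipe's frequency.
The beat rate rose, so the adjustment moved the pipe further from 167.5 Hz — it was already below the reference.

162 Hz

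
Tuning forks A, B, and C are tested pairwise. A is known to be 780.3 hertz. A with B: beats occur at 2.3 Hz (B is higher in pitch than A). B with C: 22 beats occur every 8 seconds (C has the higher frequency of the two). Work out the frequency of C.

785.35 Hz

B is above A, so f_B = 780.3 + 2.3 = 782.6 Hz.
B–C: Beat frequency = 22/8 = 2.75 Hz.
C is above B, so f_C = 782.6 + 2.75 = 785.35 Hz.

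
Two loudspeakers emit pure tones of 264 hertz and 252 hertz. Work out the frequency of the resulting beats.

12 Hz

f_beat = |f₁ − f₂|.
|264 − 252| = 12 Hz.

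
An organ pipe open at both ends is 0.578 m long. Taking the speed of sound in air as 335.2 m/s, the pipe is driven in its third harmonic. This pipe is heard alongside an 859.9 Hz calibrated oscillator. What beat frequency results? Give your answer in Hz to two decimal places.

Open pipe: f_n = n·v/(2L) = 3·335.2/(2·0.578) = 869.8962 Hz.
f_beat = |869.8962 − 859.9| = 10.00 Hz.

10.00 Hz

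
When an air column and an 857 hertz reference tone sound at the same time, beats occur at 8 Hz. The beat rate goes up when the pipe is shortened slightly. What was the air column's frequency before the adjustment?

865 Hz

|f − 857| = 8, so the air column was at either 849 Hz or 865 Hz.
A shorter pipe has a higher fundamental; the adjustment raises the air column's frequency.
The beat rate rose, so the adjustment moved the air column further from 857 Hz — it was already above the reference.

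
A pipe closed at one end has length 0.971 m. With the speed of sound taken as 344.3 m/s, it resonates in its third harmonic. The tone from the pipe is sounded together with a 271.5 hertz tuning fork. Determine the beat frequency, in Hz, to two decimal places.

5.56 Hz

Closed pipe (odd harmonics): f_n = n·v/(4L) = 3·344.3/(4·0.971) = 265.9372 Hz.
f_beat = |265.9372 − 271.5| = 5.56 Hz.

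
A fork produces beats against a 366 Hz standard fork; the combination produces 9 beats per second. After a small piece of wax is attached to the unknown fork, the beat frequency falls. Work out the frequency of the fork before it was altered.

375 Hz

|f − 366| = 9, so the fork was at either 357 Hz or 375 Hz.
Loading a fork with wax lowers its frequency; the adjustment lowers the fork's frequency.
The beat rate fell, so the adjustment moved the fork toward 366 Hz — it must have started above the reference.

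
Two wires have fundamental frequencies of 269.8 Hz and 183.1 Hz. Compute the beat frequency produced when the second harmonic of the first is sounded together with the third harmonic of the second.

Second harmonic of the first: 2·269.8 = 539.6 Hz.
Third harmonic of the second: 3·183.1 = 549.3 Hz.
f_beat = |539.6 − 549.3| = 9.7 Hz.

9.7 Hz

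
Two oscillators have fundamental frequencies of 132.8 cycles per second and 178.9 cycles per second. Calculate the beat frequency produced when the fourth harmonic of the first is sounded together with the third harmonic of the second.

5.5 Hz

Fourth harmonic of the first: 4·132.8 = 531.2 Hz.
Third harmonic of the second: 3·178.9 = 536.7 Hz.
f_beat = |531.2 − 536.7| = 5.5 Hz.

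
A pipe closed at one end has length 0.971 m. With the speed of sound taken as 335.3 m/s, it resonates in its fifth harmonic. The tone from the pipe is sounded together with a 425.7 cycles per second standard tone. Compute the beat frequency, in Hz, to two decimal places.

Closed pipe (odd harmonics): f_n = n·v/(4L) = 5·335.3/(4·0.971) = 431.6426 Hz.
f_beat = |431.6426 − 425.7| = 5.94 Hz.

5.94 Hz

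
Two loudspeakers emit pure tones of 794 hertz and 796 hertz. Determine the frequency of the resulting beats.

The beat frequency equals the magnitude of the frequency difference.
|794 − 796| = 2 Hz.

2 Hz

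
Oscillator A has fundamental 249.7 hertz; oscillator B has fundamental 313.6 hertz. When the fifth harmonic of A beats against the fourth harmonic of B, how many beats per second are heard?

Fifth harmonic of the first: 5·249.7 = 1248.5 Hz.
Fourth harmonic of the second: 4·313.6 = 1254.4 Hz.
f_beat = |1248.5 − 1254.4| = 5.9 Hz.

5.9 Hz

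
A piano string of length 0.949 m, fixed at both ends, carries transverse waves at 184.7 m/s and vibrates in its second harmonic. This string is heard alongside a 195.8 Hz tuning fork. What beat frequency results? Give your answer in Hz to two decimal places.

For a string fixed at both ends, f_n = n·v/(2L) = 2·184.7/(2·0.949) = 194.6259 Hz.
f_beat = |194.6259 − 195.8| = 1.17 Hz.

1.17 Hz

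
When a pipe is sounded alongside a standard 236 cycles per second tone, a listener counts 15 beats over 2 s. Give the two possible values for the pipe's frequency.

228.5 Hz or 243.5 Hz

Beat frequency = 15/2 = 7.5 Hz.
|f − 236| = 7.5, so f = 236 ± 7.5.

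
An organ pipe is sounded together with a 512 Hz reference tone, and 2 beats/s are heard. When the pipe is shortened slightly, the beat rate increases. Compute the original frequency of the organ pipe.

514 Hz

|f − 512| = 2, so the organ pipe was at either 510 Hz or 514 Hz.
A shorter pipe has a higher fundamental; the adjustment raises the organ pipe's frequency.
The beat rate rose, so the adjustment moved the organ pipe further from 512 Hz — it was already above the reference.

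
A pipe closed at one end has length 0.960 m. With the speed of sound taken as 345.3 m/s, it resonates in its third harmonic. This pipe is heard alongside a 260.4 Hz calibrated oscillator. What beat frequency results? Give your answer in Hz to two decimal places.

9.37 Hz

Closed pipe (odd harmonics): f_n = n·v/(4L) = 3·345.3/(4·0.960) = 269.7656 Hz.
f_beat = |269.7656 − 260.4| = 9.37 Hz.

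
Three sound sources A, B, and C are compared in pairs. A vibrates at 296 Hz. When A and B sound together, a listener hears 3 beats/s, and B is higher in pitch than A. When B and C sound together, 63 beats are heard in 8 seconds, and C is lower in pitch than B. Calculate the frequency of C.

291.125 Hz

B is above A, so f_B = 296 + 3 = 299 Hz.
B–C: Beat frequency = 63/8 = 7.875 Hz.
C is below B, so f_C = 299 − 7.875 = 291.125 Hz.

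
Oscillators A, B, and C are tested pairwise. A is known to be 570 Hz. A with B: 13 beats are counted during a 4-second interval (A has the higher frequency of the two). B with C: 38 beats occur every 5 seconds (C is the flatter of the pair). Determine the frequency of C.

559.15 Hz

A–B: Beat frequency = 13/4 = 3.25 Hz.
B is below A, so f_B = 570 − 3.25 = 566.75 Hz.
B–C: Beat frequency = 38/5 = 7.6 Hz.
C is below B, so f_C = 566.75 − 7.6 = 559.15 Hz.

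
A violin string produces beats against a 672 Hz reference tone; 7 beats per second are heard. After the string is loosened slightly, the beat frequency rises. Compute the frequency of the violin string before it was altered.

|f − 672| = 7, so the violin string was at either 665 Hz or 679 Hz.
Reducing tension lowers a string's frequency; the adjustment lowers the violin string's frequency.
The beat rate rose, so the adjustment moved the violin string further from 672 Hz — it was already below the reference.

665 Hz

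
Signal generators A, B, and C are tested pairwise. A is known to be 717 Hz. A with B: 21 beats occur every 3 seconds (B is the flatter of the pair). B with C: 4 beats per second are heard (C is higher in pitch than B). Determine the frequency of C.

A–B: Beat frequency = 21/3 = 7 Hz.
B is below A, so f_B = 717 − 7 = 710 Hz.
C is above B, so f_C = 710 + 4 = 714 Hz.

714 Hz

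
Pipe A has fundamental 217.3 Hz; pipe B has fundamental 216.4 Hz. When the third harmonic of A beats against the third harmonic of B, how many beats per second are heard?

Third harmonic of the first: 3·217.3 = 651.9 Hz.
Third harmonic of the second: 3·216.4 = 649.2 Hz.
f_beat = |651.9 − 649.2| = 2.7 Hz.

2.7 Hz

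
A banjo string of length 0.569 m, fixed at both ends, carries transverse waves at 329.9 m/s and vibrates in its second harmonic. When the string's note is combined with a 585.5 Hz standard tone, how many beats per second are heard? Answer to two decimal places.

For a string fixed at both ends, f_n = n·v/(2L) = 2·329.9/(2·0.569) = 579.7891 Hz.
f_beat = |579.7891 − 585.5| = 5.71 Hz.

5.71 Hz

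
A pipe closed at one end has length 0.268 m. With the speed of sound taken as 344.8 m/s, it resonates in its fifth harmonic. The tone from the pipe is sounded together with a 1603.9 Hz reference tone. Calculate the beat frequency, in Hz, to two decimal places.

4.31 Hz

Closed pipe (odd harmonics): f_n = n·v/(4L) = 5·344.8/(4·0.268) = 1608.2090 Hz.
f_beat = |1608.2090 − 1603.9| = 4.31 Hz.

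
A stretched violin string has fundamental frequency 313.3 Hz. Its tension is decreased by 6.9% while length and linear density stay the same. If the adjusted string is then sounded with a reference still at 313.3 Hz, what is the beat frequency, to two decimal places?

For a string, f ∝ √T, so the new frequency is 313.3·√0.931 = 302.2980 Hz.
f_beat = |302.2980 − 313.3| = 11.00 Hz.

11.00 Hz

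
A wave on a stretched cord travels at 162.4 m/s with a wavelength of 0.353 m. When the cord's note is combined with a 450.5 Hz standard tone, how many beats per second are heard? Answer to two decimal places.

Source frequency f = v/λ = 162.4/0.353 = 460.0567 Hz.
f_beat = |460.0567 − 450.5| = 9.56 Hz.

9.56 Hz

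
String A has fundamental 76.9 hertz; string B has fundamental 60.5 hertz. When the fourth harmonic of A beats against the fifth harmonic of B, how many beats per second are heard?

Fourth harmonic of the first: 4·76.9 = 307.6 Hz.
Fifth harmonic of the second: 5·60.5 = 302.5 Hz.
f_beat = |307.6 − 302.5| = 5.1 Hz.

5.1 Hz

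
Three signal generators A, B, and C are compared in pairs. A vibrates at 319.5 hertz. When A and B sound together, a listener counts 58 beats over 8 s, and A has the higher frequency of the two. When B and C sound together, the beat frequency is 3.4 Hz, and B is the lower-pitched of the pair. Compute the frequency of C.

315.65 Hz

A–B: Beat frequency = 58/8 = 7.25 Hz.
B is below A, so f_B = 319.5 − 7.25 = 312.25 Hz.
C is above B, so f_C = 312.25 + 3.4 = 315.65 Hz.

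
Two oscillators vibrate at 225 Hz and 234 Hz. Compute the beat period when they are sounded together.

f_beat = |225 − 234| = 9 Hz.
Beat period T = 1 / f_beat = 1 / 9 s.

0.111 s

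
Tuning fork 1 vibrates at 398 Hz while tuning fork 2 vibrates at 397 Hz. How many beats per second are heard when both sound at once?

f_beat = |f₁ − f₂|.
|398 − 397| = 1 Hz.

1 Hz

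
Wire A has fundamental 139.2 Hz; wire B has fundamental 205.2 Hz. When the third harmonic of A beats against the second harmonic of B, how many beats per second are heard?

Third harmonic of the first: 3·139.2 = 417.6 Hz.
Second harmonic of the second: 2·205.2 = 410.4 Hz.
f_beat = |417.6 − 410.4| = 7.2 Hz.

7.2 Hz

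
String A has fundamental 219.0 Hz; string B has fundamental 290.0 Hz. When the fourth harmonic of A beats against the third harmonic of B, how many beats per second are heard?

6.0 Hz

Fourth harmonic of the first: 4·219.0 = 876.0 Hz.
Third harmonic of the second: 3·290.0 = 870.0 Hz.
f_beat = |876.0 − 870.0| = 6.0 Hz.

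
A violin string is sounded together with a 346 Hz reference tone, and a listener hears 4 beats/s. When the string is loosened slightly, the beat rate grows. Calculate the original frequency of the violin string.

|f − 346| = 4, so the violin string was at either 342 Hz or 350 Hz.
Reducing tension lowers a string's frequency; the adjustment lowers the violin string's frequency.
The beat rate rose, so the adjustment moved the violin string further from 346 Hz — it was already below the reference.

342 Hz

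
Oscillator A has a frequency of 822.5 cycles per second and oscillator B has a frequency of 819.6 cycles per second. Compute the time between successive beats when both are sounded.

f_beat = |822.5 − 819.6| = 2.9 Hz.
Beat period T = 1 / f_beat = 1 / 2.9 s.

0.345 s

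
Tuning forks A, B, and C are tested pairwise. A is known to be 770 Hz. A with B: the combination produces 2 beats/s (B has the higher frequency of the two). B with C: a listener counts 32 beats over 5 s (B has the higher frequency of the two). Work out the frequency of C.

765.6 Hz

B is above A, so f_B = 770 + 2 = 772 Hz.
B–C: Beat frequency = 32/5 = 6.4 Hz.
C is below B, so f_C = 772 − 6.4 = 765.6 Hz.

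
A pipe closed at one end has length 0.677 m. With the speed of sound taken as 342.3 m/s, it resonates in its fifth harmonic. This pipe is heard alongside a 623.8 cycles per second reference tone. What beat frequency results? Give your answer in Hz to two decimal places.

8.22 Hz

Closed pipe (odd harmonics): f_n = n·v/(4L) = 5·342.3/(4·0.677) = 632.0162 Hz.
f_beat = |632.0162 − 623.8| = 8.22 Hz.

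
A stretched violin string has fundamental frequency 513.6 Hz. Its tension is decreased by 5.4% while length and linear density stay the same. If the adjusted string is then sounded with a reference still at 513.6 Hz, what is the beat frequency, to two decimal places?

For a string, f ∝ √T, so the new frequency is 513.6·√0.946 = 499.5404 Hz.
f_beat = |499.5404 − 513.6| = 14.06 Hz.

14.06 Hz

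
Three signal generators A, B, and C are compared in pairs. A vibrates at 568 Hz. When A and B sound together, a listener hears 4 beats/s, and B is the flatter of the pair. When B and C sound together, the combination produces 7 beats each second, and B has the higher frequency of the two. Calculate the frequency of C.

557 Hz

B is below A, so f_B = 568 − 4 = 564 Hz.
C is below B, so f_C = 564 − 7 = 557 Hz.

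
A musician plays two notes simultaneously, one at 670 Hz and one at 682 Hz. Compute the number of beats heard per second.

12 Hz

The beat frequency equals the magnitude of the frequency difference.
|670 − 682| = 12 Hz.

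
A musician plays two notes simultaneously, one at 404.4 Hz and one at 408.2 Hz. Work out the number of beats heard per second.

3.8 Hz

f_beat = |f₁ − f₂|.
|404.4 − 408.2| = 3.8 Hz.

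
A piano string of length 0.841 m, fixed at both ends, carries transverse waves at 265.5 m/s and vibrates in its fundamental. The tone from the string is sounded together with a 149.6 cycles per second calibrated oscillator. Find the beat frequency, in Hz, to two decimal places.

8.25 Hz

For a string fixed at both ends, f_n = n·v/(2L) = 1·265.5/(2·0.841) = 157.8478 Hz.
f_beat = |157.8478 − 149.6| = 8.25 Hz.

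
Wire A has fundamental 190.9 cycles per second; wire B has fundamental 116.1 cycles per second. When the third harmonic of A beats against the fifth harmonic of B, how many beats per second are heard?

7.8 Hz

Third harmonic of the first: 3·190.9 = 572.7 Hz.
Fifth harmonic of the second: 5·116.1 = 580.5 Hz.
f_beat = |572.7 − 580.5| = 7.8 Hz.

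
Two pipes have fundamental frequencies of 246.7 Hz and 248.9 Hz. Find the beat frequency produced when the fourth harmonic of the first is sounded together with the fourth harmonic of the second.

8.8 Hz

Fourth harmonic of the first: 4·246.7 = 986.8 Hz.
Fourth harmonic of the second: 4·248.9 = 995.6 Hz.
f_beat = |986.8 − 995.6| = 8.8 Hz.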